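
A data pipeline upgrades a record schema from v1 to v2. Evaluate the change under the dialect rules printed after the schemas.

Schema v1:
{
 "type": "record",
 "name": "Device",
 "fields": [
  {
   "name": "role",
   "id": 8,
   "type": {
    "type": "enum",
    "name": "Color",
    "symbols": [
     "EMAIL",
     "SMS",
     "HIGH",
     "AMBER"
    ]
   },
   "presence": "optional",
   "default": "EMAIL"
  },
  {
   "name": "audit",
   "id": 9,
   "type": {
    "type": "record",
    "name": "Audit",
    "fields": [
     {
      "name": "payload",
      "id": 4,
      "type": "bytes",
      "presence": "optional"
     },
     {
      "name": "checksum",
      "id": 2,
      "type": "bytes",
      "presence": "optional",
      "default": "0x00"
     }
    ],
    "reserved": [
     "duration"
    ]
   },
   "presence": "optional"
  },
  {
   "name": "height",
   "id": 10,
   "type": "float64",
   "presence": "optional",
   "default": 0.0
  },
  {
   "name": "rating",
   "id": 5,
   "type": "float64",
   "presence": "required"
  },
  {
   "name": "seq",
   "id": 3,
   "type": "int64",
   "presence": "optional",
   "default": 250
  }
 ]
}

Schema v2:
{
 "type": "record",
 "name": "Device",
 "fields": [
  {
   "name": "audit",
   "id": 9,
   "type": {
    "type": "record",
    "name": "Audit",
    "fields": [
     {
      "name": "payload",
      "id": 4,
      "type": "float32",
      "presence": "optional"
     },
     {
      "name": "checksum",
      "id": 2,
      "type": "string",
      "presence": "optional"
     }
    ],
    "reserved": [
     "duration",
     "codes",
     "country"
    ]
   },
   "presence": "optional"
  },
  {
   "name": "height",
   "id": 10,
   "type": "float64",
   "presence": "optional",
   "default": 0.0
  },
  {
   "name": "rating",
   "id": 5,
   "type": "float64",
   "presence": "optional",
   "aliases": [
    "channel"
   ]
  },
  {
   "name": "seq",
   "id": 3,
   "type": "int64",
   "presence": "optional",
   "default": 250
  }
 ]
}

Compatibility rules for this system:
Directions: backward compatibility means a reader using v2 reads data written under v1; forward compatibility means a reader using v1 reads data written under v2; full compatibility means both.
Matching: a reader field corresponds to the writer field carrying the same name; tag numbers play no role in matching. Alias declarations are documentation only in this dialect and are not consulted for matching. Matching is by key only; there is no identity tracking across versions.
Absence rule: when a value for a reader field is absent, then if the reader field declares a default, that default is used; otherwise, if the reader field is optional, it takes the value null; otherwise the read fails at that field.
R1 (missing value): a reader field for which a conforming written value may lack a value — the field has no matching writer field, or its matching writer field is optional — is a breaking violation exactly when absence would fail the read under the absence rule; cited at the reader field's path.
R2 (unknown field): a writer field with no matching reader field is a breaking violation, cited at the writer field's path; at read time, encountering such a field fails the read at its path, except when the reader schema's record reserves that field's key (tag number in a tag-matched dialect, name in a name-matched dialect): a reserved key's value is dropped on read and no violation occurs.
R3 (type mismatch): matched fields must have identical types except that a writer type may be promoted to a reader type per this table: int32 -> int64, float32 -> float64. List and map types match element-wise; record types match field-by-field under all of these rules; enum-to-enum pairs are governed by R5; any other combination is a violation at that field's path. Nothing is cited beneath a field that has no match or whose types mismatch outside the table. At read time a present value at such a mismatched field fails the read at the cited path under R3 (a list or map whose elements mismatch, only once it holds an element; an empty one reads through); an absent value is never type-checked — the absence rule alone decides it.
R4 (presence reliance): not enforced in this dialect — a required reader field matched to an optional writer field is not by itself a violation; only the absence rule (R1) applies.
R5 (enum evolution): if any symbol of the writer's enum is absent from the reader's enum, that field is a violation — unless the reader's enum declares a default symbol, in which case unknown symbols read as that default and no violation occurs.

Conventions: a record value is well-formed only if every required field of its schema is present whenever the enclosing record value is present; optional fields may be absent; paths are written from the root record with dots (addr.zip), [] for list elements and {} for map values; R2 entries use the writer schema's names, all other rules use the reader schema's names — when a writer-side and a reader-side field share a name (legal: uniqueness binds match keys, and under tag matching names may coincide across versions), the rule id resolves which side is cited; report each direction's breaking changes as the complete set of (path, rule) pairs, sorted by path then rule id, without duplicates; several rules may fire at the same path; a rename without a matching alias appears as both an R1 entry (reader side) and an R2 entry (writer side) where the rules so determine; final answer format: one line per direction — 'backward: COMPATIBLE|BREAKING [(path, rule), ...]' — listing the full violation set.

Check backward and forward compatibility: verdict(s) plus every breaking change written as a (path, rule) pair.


arrows below run writer -> reader for Device
backward for Device (reader v2, writer v1):
  audit: Audit -> Audit, writer optional; from audit
  height: float64 -> float64, writer optional; from height
  rating: float64 -> float64, writer required; from rating
  seq: int64 -> int64, writer optional; from seq
  writer field role has no reader counterpart
  audit.payload: bytes -> float32, writer optional; from audit.payload
  audit.checksum: bytes -> string, writer optional; from audit.checksum
  violation R3 at audit.checksum
  violation R3 at audit.payload
  violation R2 at role
  => backward verdict for Device: BREAKING, 3 violation(s)
forward for Device (reader v1, writer v2):
  role has no writer counterpart
  audit: Audit -> Audit, writer optional; from audit
  height: float64 -> float64, writer optional; from height
  rating: float64 -> float64, writer optional; from rating
  seq: int64 -> int64, writer optional; from seq
  audit.payload: float32 -> bytes, writer optional; from audit.payload
  audit.checksum: string -> bytes, writer optional; from audit.checksum
  violation R3 at audit.checksum
  violation R3 at audit.payload
  violation R1 at rating
  => forward verdict for Device: BREAKING, 3 violation(s)

backward: BREAKING [(audit.checksum, R3), (audit.payload, R3), (role, R2)]; forward: BREAKING [(audit.checksum, R3), (audit.payload, R3), (rating, R1)]


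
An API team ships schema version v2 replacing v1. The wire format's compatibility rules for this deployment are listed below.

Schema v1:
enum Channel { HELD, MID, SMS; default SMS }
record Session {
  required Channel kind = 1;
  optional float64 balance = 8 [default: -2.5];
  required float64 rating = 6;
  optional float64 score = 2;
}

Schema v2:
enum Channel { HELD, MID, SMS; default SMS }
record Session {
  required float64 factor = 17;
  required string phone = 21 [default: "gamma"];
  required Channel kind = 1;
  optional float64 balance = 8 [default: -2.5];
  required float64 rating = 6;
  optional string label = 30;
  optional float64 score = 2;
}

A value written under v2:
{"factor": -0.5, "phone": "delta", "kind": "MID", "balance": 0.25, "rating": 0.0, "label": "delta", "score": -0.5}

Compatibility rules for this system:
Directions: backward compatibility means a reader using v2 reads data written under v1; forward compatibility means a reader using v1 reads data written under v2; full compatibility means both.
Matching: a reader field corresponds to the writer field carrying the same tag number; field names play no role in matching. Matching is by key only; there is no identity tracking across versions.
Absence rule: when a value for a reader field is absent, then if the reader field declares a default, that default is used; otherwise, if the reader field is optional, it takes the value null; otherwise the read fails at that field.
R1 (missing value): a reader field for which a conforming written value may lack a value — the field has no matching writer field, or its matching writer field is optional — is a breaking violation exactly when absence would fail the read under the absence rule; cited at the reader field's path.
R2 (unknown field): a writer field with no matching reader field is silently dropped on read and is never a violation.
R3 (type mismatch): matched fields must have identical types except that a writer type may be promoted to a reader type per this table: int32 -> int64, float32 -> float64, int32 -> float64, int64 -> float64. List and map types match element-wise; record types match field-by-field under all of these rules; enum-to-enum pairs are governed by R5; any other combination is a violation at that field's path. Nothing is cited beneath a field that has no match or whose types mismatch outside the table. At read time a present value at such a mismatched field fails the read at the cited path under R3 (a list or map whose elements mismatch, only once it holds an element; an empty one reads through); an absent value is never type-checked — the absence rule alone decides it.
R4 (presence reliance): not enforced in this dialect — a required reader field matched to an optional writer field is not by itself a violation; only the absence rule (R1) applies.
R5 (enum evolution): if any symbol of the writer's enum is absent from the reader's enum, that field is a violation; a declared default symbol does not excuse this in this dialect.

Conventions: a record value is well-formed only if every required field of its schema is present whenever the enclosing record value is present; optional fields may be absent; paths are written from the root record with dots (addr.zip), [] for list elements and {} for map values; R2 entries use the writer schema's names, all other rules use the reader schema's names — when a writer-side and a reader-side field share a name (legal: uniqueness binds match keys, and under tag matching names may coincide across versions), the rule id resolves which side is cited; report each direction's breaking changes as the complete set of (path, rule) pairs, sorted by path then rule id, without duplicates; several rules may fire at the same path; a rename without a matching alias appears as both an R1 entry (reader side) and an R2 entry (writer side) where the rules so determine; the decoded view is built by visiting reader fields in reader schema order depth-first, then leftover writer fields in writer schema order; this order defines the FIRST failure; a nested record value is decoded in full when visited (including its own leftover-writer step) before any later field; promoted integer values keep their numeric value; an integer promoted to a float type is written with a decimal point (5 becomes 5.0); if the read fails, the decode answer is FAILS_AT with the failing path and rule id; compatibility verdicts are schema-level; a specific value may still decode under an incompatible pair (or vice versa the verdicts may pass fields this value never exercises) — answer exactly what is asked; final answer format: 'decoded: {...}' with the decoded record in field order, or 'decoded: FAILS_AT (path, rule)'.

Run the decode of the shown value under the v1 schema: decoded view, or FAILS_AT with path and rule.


decoded: {"kind": "MID", "balance": 0.25, "rating": 0.0, "score": -0.5}

the writer's type comes first in each Session pair
decode walk for Session under reader schema v1:
  kind := "MID"
  balance := 0.25
  rating := 0.0
  score := -0.5
  writer factor: no reader field; dropped
  writer phone: no reader field; dropped
  writer label: no reader field; dropped
  => decoded: {"kind": "MID", "balance": 0.25, "rating": 0.0, "score": -0.5}
remaining Session differences; none change what is asked:
  added field factor to record Session: required float64, tag 17 (in v2 it sits immediately before kind) -> shifts the Session verdicts, not this decode
  added field label to record Session: optional string, tag 30 (in v2 it sits immediately before score) -> fires no rule on Session under this dialect and leaves the result unchanged
  added field phone to record Session: required string, tag 21, default "gamma" (in v2 it sits immediately before kind) -> fires no rule on Session under this dialect and leaves the result unchanged


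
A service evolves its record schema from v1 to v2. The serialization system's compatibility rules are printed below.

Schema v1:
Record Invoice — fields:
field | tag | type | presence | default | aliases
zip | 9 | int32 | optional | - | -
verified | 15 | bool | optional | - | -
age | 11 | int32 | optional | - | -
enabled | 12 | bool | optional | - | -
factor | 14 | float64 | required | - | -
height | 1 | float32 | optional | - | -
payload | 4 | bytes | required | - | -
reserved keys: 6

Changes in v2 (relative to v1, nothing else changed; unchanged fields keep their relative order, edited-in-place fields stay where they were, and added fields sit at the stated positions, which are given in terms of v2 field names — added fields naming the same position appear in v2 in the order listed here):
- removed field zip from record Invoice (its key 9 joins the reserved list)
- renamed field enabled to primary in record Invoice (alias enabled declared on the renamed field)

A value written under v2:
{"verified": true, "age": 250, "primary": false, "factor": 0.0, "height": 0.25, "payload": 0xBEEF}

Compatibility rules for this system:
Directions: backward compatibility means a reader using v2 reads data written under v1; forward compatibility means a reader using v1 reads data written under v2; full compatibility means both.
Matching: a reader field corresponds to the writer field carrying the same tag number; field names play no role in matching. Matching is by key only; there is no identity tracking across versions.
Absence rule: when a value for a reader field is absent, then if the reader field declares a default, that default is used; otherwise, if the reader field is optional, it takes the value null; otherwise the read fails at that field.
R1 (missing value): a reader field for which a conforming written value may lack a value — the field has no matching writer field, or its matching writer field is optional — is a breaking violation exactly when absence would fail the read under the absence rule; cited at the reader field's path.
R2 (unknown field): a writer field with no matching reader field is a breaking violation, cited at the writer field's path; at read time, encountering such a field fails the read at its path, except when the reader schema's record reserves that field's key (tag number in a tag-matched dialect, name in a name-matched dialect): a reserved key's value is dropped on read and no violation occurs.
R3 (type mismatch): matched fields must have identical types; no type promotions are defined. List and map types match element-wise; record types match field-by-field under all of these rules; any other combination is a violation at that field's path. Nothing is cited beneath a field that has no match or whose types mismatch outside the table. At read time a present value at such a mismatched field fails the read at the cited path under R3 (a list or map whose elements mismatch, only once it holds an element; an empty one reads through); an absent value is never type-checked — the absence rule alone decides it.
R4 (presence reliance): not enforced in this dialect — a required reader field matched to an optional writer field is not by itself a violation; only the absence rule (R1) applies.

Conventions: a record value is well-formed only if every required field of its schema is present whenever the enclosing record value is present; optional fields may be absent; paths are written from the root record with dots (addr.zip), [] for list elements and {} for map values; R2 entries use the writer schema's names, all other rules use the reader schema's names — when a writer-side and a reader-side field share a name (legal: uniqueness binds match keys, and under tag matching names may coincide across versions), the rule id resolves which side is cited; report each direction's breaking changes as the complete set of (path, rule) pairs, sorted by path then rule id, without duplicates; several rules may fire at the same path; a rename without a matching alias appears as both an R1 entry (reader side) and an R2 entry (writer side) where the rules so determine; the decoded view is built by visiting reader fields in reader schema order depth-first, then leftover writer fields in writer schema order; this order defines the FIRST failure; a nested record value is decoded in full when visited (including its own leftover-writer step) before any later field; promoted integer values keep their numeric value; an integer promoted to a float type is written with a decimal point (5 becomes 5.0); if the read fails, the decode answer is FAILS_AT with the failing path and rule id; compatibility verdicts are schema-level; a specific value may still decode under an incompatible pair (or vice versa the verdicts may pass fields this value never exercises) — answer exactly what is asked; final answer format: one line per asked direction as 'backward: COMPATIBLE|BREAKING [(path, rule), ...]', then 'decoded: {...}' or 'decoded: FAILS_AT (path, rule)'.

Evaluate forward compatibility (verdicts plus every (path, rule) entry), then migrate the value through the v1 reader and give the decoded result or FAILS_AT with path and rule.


each type pair in Invoice: writer, then reader
forward on Invoice — v1 reading data written by v2:
  no writer field matches reader zip
  verified: bool -> bool, writer optional; from verified
  age: int32 -> int32, writer optional; from age
  enabled: bool -> bool, writer optional; from primary
  factor: float64 -> float64, writer required; from factor
  height: float32 -> float32, writer optional; from height
  payload: bytes -> bytes, writer required; from payload
  => forward: COMPATIBLE
decode walk for Invoice under reader schema v1:
  zip := null (missing; optional => null)
  verified := true
  age := 250
  enabled := false (from writer primary)
  factor := 0.0
  height := 0.25
  payload := 0xBEEF
  => decoded: {"zip": null, "verified": true, "age": 250, "enabled": false, "factor": 0.0, "height": 0.25, "payload": 0xBEEF}
the rest of the Invoice diff is inert for this question:
  removed field zip from record Invoice (its key 9 joins the reserved list) -> triggers nothing under Invoice's printed rules — same verdict
  renamed field enabled to primary in record Invoice (alias enabled declared on the renamed field) -> triggers nothing under Invoice's printed rules — same verdict

forward: COMPATIBLE []; decoded: {"zip": null, "verified": true, "age": 250, "enabled": false, "factor": 0.0, "height": 0.25, "payload": 0xBEEF}


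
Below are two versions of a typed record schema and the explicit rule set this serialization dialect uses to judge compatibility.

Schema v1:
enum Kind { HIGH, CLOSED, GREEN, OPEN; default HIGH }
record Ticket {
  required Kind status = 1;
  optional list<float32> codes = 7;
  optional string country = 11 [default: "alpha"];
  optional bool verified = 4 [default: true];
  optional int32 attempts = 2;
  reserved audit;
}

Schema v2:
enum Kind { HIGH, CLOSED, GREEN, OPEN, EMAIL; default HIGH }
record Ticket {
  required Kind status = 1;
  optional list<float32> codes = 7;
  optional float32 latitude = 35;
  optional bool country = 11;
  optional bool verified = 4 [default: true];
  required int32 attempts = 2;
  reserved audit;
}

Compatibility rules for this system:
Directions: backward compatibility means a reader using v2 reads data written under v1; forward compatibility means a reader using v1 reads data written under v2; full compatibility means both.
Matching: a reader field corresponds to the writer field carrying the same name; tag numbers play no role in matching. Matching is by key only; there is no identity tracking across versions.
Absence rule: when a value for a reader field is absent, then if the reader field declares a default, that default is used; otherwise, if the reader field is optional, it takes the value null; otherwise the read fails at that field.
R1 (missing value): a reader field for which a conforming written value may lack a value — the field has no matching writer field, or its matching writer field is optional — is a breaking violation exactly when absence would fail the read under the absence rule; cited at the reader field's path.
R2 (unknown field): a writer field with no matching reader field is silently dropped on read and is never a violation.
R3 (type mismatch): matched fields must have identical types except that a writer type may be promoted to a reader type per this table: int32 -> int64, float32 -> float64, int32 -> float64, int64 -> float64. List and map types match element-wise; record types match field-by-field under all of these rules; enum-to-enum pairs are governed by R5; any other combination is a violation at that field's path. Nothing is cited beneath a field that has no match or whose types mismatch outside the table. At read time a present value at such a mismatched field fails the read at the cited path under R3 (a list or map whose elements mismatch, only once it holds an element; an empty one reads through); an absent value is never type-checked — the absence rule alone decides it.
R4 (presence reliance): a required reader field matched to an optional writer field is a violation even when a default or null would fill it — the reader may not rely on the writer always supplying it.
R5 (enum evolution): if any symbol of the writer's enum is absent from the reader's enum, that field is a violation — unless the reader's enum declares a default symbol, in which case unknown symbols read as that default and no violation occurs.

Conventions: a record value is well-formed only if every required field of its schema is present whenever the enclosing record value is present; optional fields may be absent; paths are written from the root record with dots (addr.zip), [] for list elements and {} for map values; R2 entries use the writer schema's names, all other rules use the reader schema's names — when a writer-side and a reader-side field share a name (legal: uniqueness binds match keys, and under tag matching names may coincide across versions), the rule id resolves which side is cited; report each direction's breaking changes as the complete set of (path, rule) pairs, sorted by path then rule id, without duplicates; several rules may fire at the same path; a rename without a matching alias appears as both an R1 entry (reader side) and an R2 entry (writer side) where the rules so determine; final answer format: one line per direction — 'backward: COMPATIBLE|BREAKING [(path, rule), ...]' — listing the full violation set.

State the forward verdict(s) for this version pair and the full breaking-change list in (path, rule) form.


forward: BREAKING [(country, R3)]

in Ticket below, arrows point writer -> reader
forward for Ticket (reader v1, writer v2):
  writer required, Kind -> Kind: reader status maps from writer status
  writer optional, list<float32> -> list<float32>: reader codes maps from writer codes
  writer optional, bool -> string: reader country maps from writer country
  writer optional, bool -> bool: reader verified maps from writer verified
  writer required, int32 -> int32: reader attempts maps from writer attempts
  latitude (writer side), unknown to reader
  violation R3 at country
  => 1 violation(s): forward is BREAKING for Ticket
diffs on Ticket not affecting the asked answer:
  enum Kind (field status in record Ticket): symbol EMAIL added -> triggers nothing under Ticket's printed rules — same verdict
  added field latitude to record Ticket: optional float32, tag 35 (in v2 it sits immediately before country) -> triggers nothing under Ticket's printed rules — same verdict
  field attempts in record Ticket: optional changed to required -> affects backward compatibility only, which is not asked


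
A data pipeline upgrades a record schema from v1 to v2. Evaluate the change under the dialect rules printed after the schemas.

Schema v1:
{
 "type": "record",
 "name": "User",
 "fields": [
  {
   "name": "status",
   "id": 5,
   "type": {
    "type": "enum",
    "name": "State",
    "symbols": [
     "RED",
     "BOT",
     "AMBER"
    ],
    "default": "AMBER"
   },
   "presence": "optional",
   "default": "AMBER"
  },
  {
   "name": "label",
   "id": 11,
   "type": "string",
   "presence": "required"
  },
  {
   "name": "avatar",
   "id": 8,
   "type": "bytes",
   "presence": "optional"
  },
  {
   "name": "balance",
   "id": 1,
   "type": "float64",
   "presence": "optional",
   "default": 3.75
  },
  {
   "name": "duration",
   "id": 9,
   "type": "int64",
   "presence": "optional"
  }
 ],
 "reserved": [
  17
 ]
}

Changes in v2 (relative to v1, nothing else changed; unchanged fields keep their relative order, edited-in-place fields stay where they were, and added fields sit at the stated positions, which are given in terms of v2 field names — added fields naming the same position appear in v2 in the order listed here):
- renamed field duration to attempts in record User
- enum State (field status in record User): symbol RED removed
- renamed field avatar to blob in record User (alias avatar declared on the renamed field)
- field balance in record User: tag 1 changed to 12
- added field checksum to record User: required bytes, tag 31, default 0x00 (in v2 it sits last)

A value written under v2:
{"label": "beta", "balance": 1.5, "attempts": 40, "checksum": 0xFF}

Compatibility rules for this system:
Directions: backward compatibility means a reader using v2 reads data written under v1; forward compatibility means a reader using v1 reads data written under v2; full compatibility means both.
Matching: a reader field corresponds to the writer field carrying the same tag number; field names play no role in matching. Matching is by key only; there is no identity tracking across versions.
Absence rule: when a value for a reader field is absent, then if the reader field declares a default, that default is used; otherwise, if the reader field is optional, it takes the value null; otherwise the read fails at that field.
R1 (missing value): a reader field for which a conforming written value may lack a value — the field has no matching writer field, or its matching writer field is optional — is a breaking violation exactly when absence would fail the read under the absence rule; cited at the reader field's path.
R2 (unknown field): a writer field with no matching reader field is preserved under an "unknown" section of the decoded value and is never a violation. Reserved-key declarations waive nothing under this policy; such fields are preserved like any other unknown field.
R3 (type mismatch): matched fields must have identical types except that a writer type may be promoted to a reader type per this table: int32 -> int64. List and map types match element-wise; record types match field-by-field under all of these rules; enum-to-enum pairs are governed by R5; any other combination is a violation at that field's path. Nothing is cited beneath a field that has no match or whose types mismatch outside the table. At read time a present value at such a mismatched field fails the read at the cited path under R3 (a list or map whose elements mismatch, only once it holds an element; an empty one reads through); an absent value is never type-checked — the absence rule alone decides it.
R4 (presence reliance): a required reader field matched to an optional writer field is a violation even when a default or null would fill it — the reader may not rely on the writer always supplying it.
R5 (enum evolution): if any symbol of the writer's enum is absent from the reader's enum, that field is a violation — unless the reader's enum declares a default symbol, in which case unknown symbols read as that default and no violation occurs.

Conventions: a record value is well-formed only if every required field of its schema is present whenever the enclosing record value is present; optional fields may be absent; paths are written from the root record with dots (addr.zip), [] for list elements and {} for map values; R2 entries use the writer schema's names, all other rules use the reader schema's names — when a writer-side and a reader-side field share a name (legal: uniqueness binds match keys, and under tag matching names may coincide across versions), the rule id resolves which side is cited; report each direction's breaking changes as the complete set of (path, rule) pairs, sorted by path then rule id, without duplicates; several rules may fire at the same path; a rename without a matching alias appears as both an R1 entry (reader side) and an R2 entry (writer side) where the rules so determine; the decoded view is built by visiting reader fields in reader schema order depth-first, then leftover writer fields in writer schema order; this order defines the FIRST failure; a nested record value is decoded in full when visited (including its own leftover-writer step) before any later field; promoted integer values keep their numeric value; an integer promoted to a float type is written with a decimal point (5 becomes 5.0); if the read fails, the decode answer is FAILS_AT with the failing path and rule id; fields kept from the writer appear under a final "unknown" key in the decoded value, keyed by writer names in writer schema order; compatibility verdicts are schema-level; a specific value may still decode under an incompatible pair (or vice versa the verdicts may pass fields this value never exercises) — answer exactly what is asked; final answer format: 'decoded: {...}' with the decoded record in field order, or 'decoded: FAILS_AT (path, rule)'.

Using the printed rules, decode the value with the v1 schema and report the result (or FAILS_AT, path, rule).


the writer's type comes first in each User pair
migrating the User value to v1:
  status := "AMBER" (absent -> default)
  label := "beta"
  avatar := null (absent, optional -> null)
  balance := 3.75 (absent -> default)
  duration := 40 (from writer attempts)
  writer balance: kept under "unknown"
  writer checksum: kept under "unknown"
  => decoded: {"status": "AMBER", "label": "beta", "avatar": null, "balance": 3.75, "duration": 40, "unknown": {"balance": 1.5, "checksum": 0xFF}}
ruling out the remaining User differences:
  renamed field duration to attempts in record User -> inert under this dialect — no rule fires on User and the result does not move
  enum State (field status in record User): symbol RED removed -> inert under this dialect — no rule fires on User and the result does not move
  renamed field avatar to blob in record User (alias avatar declared on the renamed field) -> inert under this dialect — no rule fires on User and the result does not move

decoded: {"status": "AMBER", "label": "beta", "avatar": null, "balance": 3.75, "duration": 40, "unknown": {"balance": 1.5, "checksum": 0xFF}}


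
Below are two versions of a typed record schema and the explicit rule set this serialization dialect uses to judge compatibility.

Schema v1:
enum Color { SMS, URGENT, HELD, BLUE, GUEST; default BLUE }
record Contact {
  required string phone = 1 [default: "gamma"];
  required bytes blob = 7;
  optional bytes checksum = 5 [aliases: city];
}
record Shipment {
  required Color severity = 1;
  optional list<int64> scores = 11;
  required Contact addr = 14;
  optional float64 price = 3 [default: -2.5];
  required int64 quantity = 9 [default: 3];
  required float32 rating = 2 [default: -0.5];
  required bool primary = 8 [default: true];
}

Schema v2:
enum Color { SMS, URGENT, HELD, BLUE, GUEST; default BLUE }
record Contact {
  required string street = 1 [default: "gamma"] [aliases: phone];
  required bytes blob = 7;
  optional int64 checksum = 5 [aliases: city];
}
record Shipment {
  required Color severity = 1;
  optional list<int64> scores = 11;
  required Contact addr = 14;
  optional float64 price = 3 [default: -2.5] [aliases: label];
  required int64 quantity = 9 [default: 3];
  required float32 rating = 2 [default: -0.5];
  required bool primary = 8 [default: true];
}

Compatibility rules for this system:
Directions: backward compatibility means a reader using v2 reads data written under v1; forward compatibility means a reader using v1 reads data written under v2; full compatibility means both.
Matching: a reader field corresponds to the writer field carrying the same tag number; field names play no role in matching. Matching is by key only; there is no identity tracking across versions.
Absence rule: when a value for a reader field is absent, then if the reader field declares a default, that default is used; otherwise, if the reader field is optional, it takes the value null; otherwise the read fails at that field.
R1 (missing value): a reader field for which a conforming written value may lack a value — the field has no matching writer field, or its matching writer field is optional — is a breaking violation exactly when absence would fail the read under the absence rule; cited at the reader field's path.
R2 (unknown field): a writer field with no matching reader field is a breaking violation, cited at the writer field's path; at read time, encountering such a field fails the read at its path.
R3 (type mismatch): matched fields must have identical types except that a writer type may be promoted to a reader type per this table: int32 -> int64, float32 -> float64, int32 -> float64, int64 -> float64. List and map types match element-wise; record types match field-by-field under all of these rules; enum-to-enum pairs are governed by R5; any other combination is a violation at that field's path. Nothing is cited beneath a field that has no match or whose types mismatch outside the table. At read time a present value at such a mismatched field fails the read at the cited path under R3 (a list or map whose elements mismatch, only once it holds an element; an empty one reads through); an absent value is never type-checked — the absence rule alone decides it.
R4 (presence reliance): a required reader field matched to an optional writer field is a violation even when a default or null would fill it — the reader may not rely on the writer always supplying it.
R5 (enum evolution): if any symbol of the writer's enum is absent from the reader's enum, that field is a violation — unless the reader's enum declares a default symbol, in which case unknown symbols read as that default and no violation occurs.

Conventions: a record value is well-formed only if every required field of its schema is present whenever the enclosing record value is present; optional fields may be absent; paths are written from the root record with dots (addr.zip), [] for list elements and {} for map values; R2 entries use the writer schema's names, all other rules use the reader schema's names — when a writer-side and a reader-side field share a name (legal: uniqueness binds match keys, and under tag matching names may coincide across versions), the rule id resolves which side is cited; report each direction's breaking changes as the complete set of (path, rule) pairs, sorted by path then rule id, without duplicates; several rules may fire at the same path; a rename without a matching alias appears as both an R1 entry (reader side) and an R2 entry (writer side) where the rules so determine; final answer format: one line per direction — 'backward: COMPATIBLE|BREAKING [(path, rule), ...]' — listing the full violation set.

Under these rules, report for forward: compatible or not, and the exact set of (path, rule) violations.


in Shipment below, arrows point writer -> reader
forward for Shipment (reader v1, writer v2):
  severity: paired with writer severity (Color -> Color; writer required)
  scores: paired with writer scores (list<int64> -> list<int64>; writer optional)
  addr: paired with writer addr (Contact -> Contact; writer required)
  price: paired with writer price (float64 -> float64; writer optional)
  quantity: paired with writer quantity (int64 -> int64; writer required)
  rating: paired with writer rating (float32 -> float32; writer required)
  primary: paired with writer primary (bool -> bool; writer required)
  addr.phone: paired with writer addr.street (string -> string; writer required)
  addr.blob: paired with writer addr.blob (bytes -> bytes; writer required)
  addr.checksum: paired with writer addr.checksum (int64 -> bytes; writer optional)
  breaking: (addr.checksum, R3)
  => forward verdict for Shipment: BREAKING, 1 violation(s)
the other Shipment changes do not affect what is asked:
  renamed field phone to street in record Contact (alias phone declared on the renamed field) -> fires no rule on Shipment, leaving the asked answer as it is

forward: BREAKING [(addr.checksum, R3)]


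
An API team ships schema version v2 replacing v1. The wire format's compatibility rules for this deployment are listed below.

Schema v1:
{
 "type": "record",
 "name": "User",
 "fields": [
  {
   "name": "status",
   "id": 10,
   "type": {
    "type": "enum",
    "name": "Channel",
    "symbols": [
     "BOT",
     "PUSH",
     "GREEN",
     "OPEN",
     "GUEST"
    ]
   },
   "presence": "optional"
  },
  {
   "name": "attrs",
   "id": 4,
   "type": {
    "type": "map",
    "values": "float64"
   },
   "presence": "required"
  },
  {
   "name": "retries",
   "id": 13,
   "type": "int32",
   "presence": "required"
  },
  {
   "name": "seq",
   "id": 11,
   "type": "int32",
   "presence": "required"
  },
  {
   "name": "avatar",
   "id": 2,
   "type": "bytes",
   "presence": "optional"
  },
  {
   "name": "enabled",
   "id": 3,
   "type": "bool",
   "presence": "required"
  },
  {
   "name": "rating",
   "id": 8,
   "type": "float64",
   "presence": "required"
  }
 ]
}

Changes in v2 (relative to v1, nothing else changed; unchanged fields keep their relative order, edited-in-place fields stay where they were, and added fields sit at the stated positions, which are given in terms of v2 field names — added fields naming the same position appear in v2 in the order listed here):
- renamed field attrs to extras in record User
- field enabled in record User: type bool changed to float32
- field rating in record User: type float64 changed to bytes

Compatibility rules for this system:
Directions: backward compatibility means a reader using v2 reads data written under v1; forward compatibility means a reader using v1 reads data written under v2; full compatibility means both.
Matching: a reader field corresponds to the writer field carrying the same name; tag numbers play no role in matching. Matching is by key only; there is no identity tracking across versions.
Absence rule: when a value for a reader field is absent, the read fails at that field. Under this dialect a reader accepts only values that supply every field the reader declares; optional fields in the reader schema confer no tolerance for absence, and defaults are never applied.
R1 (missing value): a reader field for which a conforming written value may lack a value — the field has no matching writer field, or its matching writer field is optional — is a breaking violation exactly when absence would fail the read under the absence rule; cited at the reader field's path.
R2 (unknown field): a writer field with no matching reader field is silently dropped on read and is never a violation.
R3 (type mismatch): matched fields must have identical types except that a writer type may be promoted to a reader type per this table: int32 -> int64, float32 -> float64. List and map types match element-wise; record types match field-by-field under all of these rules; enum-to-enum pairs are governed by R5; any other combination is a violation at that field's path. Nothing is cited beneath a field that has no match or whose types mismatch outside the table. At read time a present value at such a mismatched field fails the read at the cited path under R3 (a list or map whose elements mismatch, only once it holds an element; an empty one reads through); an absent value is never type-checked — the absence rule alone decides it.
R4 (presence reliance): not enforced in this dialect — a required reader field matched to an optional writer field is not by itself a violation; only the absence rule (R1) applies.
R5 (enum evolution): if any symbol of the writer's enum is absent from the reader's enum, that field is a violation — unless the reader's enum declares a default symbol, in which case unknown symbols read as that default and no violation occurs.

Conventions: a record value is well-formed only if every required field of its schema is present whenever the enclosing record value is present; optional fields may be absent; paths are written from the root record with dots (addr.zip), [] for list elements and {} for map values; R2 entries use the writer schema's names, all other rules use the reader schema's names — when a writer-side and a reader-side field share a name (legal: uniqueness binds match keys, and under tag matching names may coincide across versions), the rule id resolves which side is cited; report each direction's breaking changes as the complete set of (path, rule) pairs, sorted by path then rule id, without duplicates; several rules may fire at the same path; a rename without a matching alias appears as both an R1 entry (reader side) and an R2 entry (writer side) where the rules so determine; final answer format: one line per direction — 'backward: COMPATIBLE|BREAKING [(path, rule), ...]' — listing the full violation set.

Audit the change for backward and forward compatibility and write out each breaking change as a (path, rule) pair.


arrows below run writer -> reader for User
backward on User — v2 reading data written by v1:
  Channel -> Channel, writer optional: status aligns to status
  extras has no writer counterpart
  int32 -> int32, writer required: retries aligns to retries
  int32 -> int32, writer required: seq aligns to seq
  bytes -> bytes, writer optional: avatar aligns to avatar
  bool -> float32, writer required: enabled aligns to enabled
  float64 -> bytes, writer required: rating aligns to rating
  writer attrs: unknown to reader
  rule R1 violated at avatar
  rule R3 violated at enabled
  rule R1 violated at extras
  rule R3 violated at rating
  rule R1 violated at status
  => backward: BREAKING (5)
forward on User — v1 reading data written by v2:
  Channel -> Channel, writer optional: status aligns to status
  attrs has no writer counterpart
  int32 -> int32, writer required: retries aligns to retries
  int32 -> int32, writer required: seq aligns to seq
  bytes -> bytes, writer optional: avatar aligns to avatar
  float32 -> bool, writer required: enabled aligns to enabled
  bytes -> float64, writer required: rating aligns to rating
  writer extras: unknown to reader
  rule R1 violated at attrs
  rule R1 violated at avatar
  rule R3 violated at enabled
  rule R3 violated at rating
  rule R1 violated at status
  => forward: BREAKING (5)

backward: BREAKING [(avatar, R1), (enabled, R3), (extras, R1), (rating, R3), (status, R1)]; forward: BREAKING [(attrs, R1), (avatar, R1), (enabled, R3), (rating, R3), (status, R1)]
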